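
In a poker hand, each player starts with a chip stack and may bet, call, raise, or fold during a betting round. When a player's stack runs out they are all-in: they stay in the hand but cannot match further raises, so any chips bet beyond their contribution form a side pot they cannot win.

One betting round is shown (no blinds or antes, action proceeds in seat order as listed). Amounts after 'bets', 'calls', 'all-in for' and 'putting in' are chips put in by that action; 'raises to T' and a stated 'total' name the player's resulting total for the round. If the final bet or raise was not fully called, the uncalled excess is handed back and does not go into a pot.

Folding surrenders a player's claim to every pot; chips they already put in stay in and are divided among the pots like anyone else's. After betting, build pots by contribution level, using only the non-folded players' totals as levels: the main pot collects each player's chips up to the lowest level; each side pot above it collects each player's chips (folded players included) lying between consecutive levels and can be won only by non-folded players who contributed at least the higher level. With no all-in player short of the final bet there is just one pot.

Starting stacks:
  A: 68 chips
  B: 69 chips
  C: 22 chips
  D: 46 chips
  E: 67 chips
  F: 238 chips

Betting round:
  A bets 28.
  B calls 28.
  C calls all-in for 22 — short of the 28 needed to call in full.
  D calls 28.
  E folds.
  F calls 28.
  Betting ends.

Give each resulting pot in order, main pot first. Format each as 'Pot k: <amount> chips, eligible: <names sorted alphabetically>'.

Contributions: A=28, B=28, C=22, D=28, F=28
Folded: E
Pot levels (distinct totals of non-folded players): 22, 28
Layer 1-22: 22 each from A, B, C, D, F = 22*5 = 110 chips; eligible A, B, C, D, F
Layer 23-28: 6 each from A, B, D, F = 6*4 = 24 chips; eligible A, B, D, F

Pot 1: 110 chips, eligible: A, B, C, D, F
Pot 2: 24 chips, eligible: A, B, D, F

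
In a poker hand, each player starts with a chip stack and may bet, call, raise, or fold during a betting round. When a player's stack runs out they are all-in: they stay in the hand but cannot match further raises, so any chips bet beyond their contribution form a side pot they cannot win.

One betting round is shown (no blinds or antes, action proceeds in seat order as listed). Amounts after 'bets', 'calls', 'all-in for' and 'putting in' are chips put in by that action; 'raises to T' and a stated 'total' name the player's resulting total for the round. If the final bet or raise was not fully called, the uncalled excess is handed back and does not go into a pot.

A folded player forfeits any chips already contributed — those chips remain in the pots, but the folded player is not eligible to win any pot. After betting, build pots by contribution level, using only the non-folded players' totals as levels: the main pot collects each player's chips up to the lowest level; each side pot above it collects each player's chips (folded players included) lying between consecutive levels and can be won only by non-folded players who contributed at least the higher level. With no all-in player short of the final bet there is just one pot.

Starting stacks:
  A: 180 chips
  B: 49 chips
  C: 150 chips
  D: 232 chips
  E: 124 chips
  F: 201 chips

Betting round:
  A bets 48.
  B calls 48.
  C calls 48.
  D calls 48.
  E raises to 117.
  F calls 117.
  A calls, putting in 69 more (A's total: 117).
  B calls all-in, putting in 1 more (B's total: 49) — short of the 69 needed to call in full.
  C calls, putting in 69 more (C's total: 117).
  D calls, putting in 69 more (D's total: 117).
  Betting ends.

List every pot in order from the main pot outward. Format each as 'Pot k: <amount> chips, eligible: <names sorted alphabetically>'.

Contributions: A=117, B=49, C=117, D=117, E=117, F=117
Pot levels (distinct totals of non-folded players): 49, 117
Layer 1-49: 49 each from A, B, C, D, E, F = 49*6 = 294 chips; eligible A, B, C, D, E, F
Layer 50-117: 68 each from A, C, D, E, F = 68*5 = 340 chips; eligible A, C, D, E, F

Pot 1: 294 chips, eligible: A, B, C, D, E, F
Pot 2: 340 chips, eligible: A, C, D, E, F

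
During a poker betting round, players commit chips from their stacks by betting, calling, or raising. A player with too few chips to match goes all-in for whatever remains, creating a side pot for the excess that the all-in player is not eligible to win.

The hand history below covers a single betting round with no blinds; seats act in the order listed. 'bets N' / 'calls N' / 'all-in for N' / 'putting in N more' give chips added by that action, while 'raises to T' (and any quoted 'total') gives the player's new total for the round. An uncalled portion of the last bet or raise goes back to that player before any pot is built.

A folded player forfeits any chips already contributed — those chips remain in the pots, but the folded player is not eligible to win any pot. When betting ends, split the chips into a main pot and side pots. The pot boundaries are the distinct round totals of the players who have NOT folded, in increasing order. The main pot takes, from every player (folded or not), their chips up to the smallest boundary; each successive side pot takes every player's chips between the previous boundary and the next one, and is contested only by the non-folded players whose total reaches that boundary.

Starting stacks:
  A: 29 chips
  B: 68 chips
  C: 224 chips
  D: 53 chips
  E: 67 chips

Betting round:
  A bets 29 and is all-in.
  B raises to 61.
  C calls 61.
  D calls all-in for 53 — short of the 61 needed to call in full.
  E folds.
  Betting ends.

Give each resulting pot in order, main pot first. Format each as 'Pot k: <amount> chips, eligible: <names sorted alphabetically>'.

Pot 1: 116 chips, eligible: A, B, C, D
Pot 2: 72 chips, eligible: B, C, D
Pot 3: 16 chips, eligible: B, C

Derivation:
Contributions: A=29, B=61, C=61, D=53
Folded: E
Pot levels (distinct totals of non-folded players): 29, 53, 61
Layer 1-29: 29 each from A, B, C, D = 29*4 = 116 chips; eligible A, B, C, D
Layer 30-53: 24 each from B, C, D = 24*3 = 72 chips; eligible B, C, D
Layer 54-61: 8 each from B, C = 8*2 = 16 chips; eligible B, C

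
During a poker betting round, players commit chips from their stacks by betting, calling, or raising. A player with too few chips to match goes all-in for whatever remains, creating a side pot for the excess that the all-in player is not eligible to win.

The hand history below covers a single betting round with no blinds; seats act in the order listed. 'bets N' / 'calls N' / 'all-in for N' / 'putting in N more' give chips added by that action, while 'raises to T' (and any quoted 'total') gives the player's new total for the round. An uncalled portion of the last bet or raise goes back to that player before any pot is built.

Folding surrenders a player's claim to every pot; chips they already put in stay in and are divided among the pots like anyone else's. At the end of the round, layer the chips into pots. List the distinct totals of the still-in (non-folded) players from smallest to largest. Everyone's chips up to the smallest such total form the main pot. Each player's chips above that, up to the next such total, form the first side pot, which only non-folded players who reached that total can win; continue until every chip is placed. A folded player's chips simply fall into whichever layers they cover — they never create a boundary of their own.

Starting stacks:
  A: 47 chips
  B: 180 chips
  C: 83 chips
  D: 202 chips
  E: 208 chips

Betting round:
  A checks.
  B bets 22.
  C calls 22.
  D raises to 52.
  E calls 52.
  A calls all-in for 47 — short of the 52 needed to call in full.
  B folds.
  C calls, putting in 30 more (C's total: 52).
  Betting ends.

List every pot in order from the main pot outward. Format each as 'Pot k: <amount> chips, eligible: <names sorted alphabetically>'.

Contributions: A=47, B=22, C=52, D=52, E=52
Folded: B
Pot levels (distinct totals of non-folded players): 47, 52
Layer 1-47: A 47 + B 22 + C 47 + D 47 + E 47 = 210 chips; eligible A, C, D, E
Layer 48-52: 5 each from C, D, E = 5*3 = 15 chips; eligible C, D, E

Pot 1: 210 chips, eligible: A, C, D, E
Pot 2: 15 chips, eligible: C, D, E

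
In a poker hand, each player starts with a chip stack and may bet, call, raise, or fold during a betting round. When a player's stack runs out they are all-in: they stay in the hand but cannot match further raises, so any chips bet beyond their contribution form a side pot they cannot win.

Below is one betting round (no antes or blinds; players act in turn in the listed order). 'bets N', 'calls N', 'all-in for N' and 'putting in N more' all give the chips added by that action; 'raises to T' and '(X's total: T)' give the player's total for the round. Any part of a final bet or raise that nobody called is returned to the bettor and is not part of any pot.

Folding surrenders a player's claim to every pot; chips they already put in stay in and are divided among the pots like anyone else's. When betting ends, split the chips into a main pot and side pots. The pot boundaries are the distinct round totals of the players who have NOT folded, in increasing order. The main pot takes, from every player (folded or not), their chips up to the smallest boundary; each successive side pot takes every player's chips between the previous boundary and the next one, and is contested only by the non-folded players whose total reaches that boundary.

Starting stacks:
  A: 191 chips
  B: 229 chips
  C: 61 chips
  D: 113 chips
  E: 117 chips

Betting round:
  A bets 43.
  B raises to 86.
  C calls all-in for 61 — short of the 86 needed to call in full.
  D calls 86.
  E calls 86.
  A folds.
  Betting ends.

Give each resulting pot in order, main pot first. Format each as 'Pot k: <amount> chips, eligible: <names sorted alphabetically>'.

Pot 1: 287 chips, eligible: B, C, D, E
Pot 2: 75 chips, eligible: B, D, E

Derivation:
Contributions: A=43, B=86, C=61, D=86, E=86
Folded: A
Pot levels (distinct totals of non-folded players): 61, 86
Layer 1-61: A 43 + B 61 + C 61 + D 61 + E 61 = 287 chips; eligible B, C, D, E
Layer 62-86: 25 each from B, D, E = 25*3 = 75 chips; eligible B, D, E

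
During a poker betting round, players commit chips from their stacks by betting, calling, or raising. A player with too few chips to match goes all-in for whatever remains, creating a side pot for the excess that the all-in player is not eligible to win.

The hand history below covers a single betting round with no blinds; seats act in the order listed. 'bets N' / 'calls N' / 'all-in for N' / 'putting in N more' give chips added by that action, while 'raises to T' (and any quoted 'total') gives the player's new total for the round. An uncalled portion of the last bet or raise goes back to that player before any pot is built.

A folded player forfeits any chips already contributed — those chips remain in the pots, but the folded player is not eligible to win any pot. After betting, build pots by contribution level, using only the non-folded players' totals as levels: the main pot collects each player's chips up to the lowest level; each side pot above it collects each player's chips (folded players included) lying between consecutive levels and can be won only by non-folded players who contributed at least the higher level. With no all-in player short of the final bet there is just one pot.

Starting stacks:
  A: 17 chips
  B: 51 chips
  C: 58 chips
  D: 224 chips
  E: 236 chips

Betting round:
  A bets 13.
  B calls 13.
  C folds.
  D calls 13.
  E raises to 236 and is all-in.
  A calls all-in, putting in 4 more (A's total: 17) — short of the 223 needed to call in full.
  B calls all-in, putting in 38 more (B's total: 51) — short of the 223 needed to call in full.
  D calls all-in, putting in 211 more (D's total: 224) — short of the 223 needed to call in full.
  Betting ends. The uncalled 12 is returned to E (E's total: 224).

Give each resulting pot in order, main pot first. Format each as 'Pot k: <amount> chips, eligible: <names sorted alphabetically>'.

Pot 1: 68 chips, eligible: A, B, D, E
Pot 2: 102 chips, eligible: B, D, E
Pot 3: 346 chips, eligible: D, E

Derivation:
Contributions (after 12 returned to E): A=17, B=51, D=224, E=224
Folded: C
Pot levels (distinct totals of non-folded players): 17, 51, 224
Layer 1-17: 17 each from A, B, D, E = 17*4 = 68 chips; eligible A, B, D, E
Layer 18-51: 34 each from B, D, E = 34*3 = 102 chips; eligible B, D, E
Layer 52-224: 173 each from D, E = 173*2 = 346 chips; eligible D, E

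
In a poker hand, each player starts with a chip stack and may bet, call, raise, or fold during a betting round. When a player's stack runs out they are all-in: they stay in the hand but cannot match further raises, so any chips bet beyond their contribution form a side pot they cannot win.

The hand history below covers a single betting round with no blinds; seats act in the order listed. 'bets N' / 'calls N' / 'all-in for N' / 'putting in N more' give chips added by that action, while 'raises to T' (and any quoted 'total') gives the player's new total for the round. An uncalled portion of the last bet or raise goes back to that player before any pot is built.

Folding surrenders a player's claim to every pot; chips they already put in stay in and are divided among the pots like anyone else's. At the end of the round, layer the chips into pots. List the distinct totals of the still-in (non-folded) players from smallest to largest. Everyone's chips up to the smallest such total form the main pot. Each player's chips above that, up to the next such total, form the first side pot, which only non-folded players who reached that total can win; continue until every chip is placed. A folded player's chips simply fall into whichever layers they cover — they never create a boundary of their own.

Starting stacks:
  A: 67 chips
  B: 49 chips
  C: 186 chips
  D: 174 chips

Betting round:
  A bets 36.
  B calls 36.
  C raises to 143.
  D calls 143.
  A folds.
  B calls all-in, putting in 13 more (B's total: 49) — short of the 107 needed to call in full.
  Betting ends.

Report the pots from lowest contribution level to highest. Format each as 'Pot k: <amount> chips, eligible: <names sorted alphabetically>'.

Contributions: A=36, B=49, C=143, D=143
Folded: A
Pot levels (distinct totals of non-folded players): 49, 143
Layer 1-49: A 36 + B 49 + C 49 + D 49 = 183 chips; eligible B, C, D
Layer 50-143: 94 each from C, D = 94*2 = 188 chips; eligible C, D

Pot 1: 183 chips, eligible: B, C, D
Pot 2: 188 chips, eligible: C, D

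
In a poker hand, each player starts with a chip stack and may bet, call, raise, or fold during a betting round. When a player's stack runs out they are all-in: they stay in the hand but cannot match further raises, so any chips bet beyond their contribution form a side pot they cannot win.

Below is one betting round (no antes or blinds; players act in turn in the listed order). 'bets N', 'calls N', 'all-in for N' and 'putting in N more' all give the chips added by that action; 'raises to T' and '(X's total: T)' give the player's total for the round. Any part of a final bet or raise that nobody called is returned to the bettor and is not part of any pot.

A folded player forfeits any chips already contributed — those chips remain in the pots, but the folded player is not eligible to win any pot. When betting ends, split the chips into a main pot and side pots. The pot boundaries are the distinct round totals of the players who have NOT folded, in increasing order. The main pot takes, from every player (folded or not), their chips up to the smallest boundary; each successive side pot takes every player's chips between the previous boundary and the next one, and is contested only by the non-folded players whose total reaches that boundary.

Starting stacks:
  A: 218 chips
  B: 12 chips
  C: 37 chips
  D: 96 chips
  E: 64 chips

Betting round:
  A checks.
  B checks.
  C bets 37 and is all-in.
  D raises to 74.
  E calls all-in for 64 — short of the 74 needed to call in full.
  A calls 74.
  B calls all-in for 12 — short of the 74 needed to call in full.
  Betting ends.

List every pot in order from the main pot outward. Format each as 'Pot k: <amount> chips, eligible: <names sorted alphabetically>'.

Pot 1: 60 chips, eligible: A, B, C, D, E
Pot 2: 100 chips, eligible: A, C, D, E
Pot 3: 81 chips, eligible: A, D, E
Pot 4: 20 chips, eligible: A, D

Derivation:
Contributions: A=74, B=12, C=37, D=74, E=64
Pot levels (distinct totals of non-folded players): 12, 37, 64, 74
Layer 1-12: 12 each from A, B, C, D, E = 12*5 = 60 chips; eligible A, B, C, D, E
Layer 13-37: 25 each from A, C, D, E = 25*4 = 100 chips; eligible A, C, D, E
Layer 38-64: 27 each from A, D, E = 27*3 = 81 chips; eligible A, D, E
Layer 65-74: 10 each from A, D = 10*2 = 20 chips; eligible A, D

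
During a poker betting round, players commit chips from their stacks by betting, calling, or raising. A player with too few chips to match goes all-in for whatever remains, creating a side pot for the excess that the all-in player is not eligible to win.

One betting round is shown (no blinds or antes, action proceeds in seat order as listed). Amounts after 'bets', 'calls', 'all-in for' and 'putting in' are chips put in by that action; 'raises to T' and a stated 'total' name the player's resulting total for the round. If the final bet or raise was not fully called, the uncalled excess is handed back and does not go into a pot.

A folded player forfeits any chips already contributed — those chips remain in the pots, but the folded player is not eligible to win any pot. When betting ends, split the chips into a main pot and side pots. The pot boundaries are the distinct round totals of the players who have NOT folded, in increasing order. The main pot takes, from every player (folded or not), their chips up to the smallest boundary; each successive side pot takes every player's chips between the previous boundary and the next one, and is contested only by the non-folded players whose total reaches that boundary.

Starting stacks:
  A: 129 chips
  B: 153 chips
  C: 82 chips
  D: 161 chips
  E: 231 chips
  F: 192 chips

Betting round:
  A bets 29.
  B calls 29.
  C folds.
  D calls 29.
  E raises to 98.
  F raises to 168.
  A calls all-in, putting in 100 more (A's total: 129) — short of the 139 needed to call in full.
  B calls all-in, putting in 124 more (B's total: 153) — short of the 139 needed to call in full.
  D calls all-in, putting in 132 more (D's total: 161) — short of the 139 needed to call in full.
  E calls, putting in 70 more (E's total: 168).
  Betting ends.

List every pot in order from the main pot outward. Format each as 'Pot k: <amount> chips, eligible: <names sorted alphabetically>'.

Pot 1: 645 chips, eligible: A, B, D, E, F
Pot 2: 96 chips, eligible: B, D, E, F
Pot 3: 24 chips, eligible: D, E, F
Pot 4: 14 chips, eligible: E, F

Derivation:
Contributions: A=129, B=153, D=161, E=168, F=168
Folded: C
Pot levels (distinct totals of non-folded players): 129, 153, 161, 168
Layer 1-129: 129 each from A, B, D, E, F = 129*5 = 645 chips; eligible A, B, D, E, F
Layer 130-153: 24 each from B, D, E, F = 24*4 = 96 chips; eligible B, D, E, F
Layer 154-161: 8 each from D, E, F = 8*3 = 24 chips; eligible D, E, F
Layer 162-168: 7 each from E, F = 7*2 = 14 chips; eligible E, F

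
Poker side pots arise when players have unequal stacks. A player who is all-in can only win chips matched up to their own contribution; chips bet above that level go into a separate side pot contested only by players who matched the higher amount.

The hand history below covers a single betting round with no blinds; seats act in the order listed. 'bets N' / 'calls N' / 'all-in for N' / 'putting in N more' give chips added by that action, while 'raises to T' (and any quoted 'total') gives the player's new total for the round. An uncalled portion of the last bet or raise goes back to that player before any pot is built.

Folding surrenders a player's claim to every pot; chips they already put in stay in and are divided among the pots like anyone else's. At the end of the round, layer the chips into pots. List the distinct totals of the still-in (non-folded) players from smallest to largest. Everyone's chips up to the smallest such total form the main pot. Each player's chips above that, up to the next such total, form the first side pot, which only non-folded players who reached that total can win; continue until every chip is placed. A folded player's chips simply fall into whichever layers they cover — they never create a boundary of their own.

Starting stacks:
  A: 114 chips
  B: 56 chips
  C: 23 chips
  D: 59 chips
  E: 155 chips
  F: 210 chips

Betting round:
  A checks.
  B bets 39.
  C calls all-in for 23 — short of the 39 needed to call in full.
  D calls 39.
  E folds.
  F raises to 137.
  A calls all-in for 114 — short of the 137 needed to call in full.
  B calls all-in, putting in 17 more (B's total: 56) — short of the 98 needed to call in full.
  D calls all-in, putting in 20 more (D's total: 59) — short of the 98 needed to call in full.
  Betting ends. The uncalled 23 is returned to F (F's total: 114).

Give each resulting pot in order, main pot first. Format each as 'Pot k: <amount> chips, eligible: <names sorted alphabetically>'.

Contributions (after 23 returned to F): A=114, B=56, C=23, D=59, F=114
Folded: E
Pot levels (distinct totals of non-folded players): 23, 56, 59, 114
Layer 1-23: 23 each from A, B, C, D, F = 23*5 = 115 chips; eligible A, B, C, D, F
Layer 24-56: 33 each from A, B, D, F = 33*4 = 132 chips; eligible A, B, D, F
Layer 57-59: 3 each from A, D, F = 3*3 = 9 chips; eligible A, D, F
Layer 60-114: 55 each from A, F = 55*2 = 110 chips; eligible A, F

Pot 1: 115 chips, eligible: A, B, C, D, F
Pot 2: 132 chips, eligible: A, B, D, F
Pot 3: 9 chips, eligible: A, D, F
Pot 4: 110 chips, eligible: A, F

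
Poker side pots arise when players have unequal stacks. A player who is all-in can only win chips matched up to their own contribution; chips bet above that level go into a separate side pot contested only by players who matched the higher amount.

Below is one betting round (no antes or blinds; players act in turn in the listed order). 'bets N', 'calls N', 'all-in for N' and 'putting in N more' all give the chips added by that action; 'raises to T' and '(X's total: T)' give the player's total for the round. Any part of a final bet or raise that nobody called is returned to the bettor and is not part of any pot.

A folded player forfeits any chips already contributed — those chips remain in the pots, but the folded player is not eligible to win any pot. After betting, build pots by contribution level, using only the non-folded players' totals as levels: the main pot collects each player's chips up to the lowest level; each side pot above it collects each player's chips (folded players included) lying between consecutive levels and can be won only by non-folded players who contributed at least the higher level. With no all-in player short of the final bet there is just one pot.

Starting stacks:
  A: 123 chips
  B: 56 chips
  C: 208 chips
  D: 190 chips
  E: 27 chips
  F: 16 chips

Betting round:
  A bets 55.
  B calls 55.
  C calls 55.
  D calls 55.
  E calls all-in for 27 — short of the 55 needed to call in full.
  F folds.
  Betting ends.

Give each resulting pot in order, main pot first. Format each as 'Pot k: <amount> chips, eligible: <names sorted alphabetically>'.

Contributions: A=55, B=55, C=55, D=55, E=27
Folded: F
Pot levels (distinct totals of non-folded players): 27, 55
Layer 1-27: 27 each from A, B, C, D, E = 27*5 = 135 chips; eligible A, B, C, D, E
Layer 28-55: 28 each from A, B, C, D = 28*4 = 112 chips; eligible A, B, C, D

Pot 1: 135 chips, eligible: A, B, C, D, E
Pot 2: 112 chips, eligible: A, B, C, D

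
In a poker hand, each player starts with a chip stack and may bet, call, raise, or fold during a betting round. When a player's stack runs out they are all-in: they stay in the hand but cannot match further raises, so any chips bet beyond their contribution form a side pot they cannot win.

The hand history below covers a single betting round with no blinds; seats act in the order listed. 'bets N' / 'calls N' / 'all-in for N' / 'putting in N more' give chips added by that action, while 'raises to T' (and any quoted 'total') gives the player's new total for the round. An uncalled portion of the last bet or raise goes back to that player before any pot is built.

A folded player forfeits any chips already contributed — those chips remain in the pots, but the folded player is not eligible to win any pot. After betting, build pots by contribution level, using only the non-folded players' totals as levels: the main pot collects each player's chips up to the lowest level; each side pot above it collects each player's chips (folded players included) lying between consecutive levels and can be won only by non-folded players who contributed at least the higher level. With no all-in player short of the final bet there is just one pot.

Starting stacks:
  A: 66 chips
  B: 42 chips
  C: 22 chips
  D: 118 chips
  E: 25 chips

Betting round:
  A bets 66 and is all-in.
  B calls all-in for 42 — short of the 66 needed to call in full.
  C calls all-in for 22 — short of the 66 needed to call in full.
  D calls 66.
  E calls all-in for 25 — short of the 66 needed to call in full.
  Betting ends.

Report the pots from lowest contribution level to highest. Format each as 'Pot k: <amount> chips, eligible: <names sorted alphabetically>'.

Contributions: A=66, B=42, C=22, D=66, E=25
Pot levels (distinct totals of non-folded players): 22, 25, 42, 66
Layer 1-22: 22 each from A, B, C, D, E = 22*5 = 110 chips; eligible A, B, C, D, E
Layer 23-25: 3 each from A, B, D, E = 3*4 = 12 chips; eligible A, B, D, E
Layer 26-42: 17 each from A, B, D = 17*3 = 51 chips; eligible A, B, D
Layer 43-66: 24 each from A, D = 24*2 = 48 chips; eligible A, D

Pot 1: 110 chips, eligible: A, B, C, D, E
Pot 2: 12 chips, eligible: A, B, D, E
Pot 3: 51 chips, eligible: A, B, D
Pot 4: 48 chips, eligible: A, D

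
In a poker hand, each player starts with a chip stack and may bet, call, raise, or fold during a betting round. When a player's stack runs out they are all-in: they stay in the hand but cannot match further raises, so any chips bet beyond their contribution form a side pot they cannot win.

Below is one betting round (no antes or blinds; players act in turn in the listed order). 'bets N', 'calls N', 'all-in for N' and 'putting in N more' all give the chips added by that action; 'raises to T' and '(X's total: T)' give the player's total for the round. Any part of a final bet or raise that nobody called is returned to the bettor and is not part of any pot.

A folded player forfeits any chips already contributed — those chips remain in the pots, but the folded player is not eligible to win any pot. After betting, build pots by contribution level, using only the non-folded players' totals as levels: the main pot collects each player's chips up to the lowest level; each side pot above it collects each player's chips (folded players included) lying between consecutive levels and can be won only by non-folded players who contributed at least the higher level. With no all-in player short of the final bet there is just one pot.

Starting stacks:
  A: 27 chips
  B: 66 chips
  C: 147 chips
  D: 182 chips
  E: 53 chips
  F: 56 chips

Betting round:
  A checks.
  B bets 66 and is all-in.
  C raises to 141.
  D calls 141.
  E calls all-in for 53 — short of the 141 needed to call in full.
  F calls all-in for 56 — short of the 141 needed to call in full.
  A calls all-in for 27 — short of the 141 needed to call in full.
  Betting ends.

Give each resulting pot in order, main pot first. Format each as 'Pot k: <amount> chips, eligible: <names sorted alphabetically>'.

Contributions: A=27, B=66, C=141, D=141, E=53, F=56
Pot levels (distinct totals of non-folded players): 27, 53, 56, 66, 141
Layer 1-27: 27 each from A, B, C, D, E, F = 27*6 = 162 chips; eligible A, B, C, D, E, F
Layer 28-53: 26 each from B, C, D, E, F = 26*5 = 130 chips; eligible B, C, D, E, F
Layer 54-56: 3 each from B, C, D, F = 3*4 = 12 chips; eligible B, C, D, F
Layer 57-66: 10 each from B, C, D = 10*3 = 30 chips; eligible B, C, D
Layer 67-141: 75 each from C, D = 75*2 = 150 chips; eligible C, D

Pot 1: 162 chips, eligible: A, B, C, D, E, F
Pot 2: 130 chips, eligible: B, C, D, E, F
Pot 3: 12 chips, eligible: B, C, D, F
Pot 4: 30 chips, eligible: B, C, D
Pot 5: 150 chips, eligible: C, D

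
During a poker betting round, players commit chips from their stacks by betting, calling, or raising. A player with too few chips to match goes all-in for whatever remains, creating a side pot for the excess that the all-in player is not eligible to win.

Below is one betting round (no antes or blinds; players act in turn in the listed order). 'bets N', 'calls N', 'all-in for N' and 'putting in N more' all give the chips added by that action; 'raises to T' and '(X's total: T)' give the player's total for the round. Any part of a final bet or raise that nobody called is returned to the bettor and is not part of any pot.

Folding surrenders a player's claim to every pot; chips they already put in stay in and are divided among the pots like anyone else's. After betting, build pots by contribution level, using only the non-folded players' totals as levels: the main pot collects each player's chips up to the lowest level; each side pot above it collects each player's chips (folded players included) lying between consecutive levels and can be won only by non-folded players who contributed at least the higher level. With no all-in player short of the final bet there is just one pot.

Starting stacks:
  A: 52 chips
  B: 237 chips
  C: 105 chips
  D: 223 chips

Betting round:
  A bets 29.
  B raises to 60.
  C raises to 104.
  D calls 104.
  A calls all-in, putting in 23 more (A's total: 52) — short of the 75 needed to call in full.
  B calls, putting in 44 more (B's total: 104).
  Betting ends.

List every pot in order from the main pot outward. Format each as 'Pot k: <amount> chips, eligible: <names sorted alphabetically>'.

Contributions: A=52, B=104, C=104, D=104
Pot levels (distinct totals of non-folded players): 52, 104
Layer 1-52: 52 each from A, B, C, D = 52*4 = 208 chips; eligible A, B, C, D
Layer 53-104: 52 each from B, C, D = 52*3 = 156 chips; eligible B, C, D

Pot 1: 208 chips, eligible: A, B, C, D
Pot 2: 156 chips, eligible: B, C, D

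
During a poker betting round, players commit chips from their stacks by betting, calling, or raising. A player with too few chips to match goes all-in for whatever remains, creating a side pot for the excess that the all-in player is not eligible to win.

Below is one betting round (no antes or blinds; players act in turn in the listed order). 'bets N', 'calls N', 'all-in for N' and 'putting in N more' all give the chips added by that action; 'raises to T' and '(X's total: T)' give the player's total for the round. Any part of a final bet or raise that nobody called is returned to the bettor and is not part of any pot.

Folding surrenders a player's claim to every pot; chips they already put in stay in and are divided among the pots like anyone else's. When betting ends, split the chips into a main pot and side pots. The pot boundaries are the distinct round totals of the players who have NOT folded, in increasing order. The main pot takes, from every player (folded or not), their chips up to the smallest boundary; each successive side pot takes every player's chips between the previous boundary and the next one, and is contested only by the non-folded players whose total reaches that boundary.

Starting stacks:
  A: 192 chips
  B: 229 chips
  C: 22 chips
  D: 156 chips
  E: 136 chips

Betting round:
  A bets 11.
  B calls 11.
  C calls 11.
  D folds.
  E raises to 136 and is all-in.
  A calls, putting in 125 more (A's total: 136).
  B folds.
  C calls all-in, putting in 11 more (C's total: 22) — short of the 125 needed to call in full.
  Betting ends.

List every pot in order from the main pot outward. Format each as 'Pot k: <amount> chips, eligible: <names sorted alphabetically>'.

Pot 1: 77 chips, eligible: A, C, E
Pot 2: 228 chips, eligible: A, E

Derivation:
Contributions: A=136, B=11, C=22, E=136
Folded: B, D
Pot levels (distinct totals of non-folded players): 22, 136
Layer 1-22: A 22 + B 11 + C 22 + E 22 = 77 chips; eligible A, C, E
Layer 23-136: 114 each from A, E = 114*2 = 228 chips; eligible A, E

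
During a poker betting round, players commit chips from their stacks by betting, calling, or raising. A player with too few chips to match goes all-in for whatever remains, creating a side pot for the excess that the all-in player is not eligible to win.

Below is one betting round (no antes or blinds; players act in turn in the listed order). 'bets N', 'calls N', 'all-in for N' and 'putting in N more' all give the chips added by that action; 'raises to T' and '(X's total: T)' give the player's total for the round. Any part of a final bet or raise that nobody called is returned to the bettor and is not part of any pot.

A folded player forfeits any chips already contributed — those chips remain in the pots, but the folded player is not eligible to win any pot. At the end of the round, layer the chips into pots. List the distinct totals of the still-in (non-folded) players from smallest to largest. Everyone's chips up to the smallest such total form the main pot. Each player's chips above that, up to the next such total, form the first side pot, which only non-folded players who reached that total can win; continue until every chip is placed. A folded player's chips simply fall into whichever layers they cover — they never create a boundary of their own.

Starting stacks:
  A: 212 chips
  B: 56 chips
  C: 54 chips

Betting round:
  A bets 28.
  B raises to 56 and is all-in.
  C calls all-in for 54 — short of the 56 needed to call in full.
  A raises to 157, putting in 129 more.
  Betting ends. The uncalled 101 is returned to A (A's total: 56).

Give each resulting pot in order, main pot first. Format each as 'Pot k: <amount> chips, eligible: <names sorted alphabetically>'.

Contributions (after 101 returned to A): A=56, B=56, C=54
Pot levels (distinct totals of non-folded players): 54, 56
Layer 1-54: 54 each from A, B, C = 54*3 = 162 chips; eligible A, B, C
Layer 55-56: 2 each from A, B = 2*2 = 4 chips; eligible A, B

Pot 1: 162 chips, eligible: A, B, C
Pot 2: 4 chips, eligible: A, B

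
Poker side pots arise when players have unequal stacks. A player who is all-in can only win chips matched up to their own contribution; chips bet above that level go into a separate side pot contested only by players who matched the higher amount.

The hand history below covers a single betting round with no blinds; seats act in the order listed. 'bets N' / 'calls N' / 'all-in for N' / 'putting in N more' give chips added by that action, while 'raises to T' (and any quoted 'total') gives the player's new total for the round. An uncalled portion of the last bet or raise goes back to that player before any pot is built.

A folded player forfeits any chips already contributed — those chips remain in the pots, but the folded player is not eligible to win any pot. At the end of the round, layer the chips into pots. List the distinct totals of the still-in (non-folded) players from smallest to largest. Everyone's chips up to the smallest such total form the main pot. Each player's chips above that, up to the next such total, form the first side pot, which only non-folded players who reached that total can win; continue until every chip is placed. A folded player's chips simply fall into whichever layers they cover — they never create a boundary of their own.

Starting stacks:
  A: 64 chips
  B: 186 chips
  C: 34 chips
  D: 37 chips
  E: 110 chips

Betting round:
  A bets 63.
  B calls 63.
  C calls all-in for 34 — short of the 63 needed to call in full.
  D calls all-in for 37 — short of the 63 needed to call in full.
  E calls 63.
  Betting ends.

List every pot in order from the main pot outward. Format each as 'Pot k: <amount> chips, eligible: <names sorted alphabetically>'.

Pot 1: 170 chips, eligible: A, B, C, D, E
Pot 2: 12 chips, eligible: A, B, D, E
Pot 3: 78 chips, eligible: A, B, E

Derivation:
Contributions: A=63, B=63, C=34, D=37, E=63
Pot levels (distinct totals of non-folded players): 34, 37, 63
Layer 1-34: 34 each from A, B, C, D, E = 34*5 = 170 chips; eligible A, B, C, D, E
Layer 35-37: 3 each from A, B, D, E = 3*4 = 12 chips; eligible A, B, D, E
Layer 38-63: 26 each from A, B, E = 26*3 = 78 chips; eligible A, B, E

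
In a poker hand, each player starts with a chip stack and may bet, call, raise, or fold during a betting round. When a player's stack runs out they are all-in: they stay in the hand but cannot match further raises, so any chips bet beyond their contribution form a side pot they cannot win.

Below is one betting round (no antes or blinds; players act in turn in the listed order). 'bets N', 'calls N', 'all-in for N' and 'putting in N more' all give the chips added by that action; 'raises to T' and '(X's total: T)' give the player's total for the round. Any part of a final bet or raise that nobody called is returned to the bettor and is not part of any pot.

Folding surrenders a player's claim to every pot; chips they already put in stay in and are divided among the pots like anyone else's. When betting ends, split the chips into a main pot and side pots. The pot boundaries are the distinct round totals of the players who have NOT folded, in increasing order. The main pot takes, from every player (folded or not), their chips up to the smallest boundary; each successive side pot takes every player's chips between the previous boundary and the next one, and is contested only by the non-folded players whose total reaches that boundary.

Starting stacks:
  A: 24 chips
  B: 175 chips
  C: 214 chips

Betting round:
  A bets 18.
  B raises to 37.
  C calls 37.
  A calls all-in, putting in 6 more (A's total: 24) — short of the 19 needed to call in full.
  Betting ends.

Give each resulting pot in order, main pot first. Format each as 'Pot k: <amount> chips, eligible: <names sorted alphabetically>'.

Contributions: A=24, B=37, C=37
Pot levels (distinct totals of non-folded players): 24, 37
Layer 1-24: 24 each from A, B, C = 24*3 = 72 chips; eligible A, B, C
Layer 25-37: 13 each from B, C = 13*2 = 26 chips; eligible B, C

Pot 1: 72 chips, eligible: A, B, C
Pot 2: 26 chips, eligible: B, C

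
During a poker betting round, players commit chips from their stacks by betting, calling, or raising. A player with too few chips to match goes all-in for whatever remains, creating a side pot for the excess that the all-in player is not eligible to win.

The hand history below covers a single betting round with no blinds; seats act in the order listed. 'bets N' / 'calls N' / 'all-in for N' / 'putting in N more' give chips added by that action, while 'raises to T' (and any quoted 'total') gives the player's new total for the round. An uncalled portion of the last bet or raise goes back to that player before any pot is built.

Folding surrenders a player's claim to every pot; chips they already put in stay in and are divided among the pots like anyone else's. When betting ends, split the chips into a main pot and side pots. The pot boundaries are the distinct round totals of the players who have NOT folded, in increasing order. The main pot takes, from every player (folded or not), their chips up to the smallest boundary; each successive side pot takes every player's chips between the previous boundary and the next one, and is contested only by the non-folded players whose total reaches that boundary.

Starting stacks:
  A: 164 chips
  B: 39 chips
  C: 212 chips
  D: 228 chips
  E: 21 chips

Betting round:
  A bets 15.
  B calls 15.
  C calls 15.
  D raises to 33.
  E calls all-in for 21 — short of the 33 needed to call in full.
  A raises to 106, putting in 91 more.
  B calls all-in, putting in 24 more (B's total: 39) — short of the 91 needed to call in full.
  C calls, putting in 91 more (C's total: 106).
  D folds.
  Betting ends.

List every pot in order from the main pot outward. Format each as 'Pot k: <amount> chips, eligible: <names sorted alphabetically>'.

Pot 1: 105 chips, eligible: A, B, C, E
Pot 2: 66 chips, eligible: A, B, C
Pot 3: 134 chips, eligible: A, C

Derivation:
Contributions: A=106, B=39, C=106, D=33, E=21
Folded: D
Pot levels (distinct totals of non-folded players): 21, 39, 106
Layer 1-21: 21 each from A, B, C, D, E = 21*5 = 105 chips; eligible A, B, C, E
Layer 22-39: A 18 + B 18 + C 18 + D 12 = 66 chips; eligible A, B, C
Layer 40-106: 67 each from A, C = 67*2 = 134 chips; eligible A, C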